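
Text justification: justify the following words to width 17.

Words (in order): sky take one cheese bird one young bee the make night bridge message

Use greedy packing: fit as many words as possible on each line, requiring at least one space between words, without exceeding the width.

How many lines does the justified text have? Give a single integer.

Line 1: ['sky', 'take', 'one'] (min_width=12, slack=5)
Line 2: ['cheese', 'bird', 'one'] (min_width=15, slack=2)
Line 3: ['young', 'bee', 'the'] (min_width=13, slack=4)
Line 4: ['make', 'night', 'bridge'] (min_width=17, slack=0)
Line 5: ['message'] (min_width=7, slack=10)
Total lines: 5

Answer: 5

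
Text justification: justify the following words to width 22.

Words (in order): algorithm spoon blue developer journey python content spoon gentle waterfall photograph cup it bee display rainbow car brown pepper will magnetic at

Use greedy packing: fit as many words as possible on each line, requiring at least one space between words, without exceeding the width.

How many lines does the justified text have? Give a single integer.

Answer: 8

Derivation:
Line 1: ['algorithm', 'spoon', 'blue'] (min_width=20, slack=2)
Line 2: ['developer', 'journey'] (min_width=17, slack=5)
Line 3: ['python', 'content', 'spoon'] (min_width=20, slack=2)
Line 4: ['gentle', 'waterfall'] (min_width=16, slack=6)
Line 5: ['photograph', 'cup', 'it', 'bee'] (min_width=21, slack=1)
Line 6: ['display', 'rainbow', 'car'] (min_width=19, slack=3)
Line 7: ['brown', 'pepper', 'will'] (min_width=17, slack=5)
Line 8: ['magnetic', 'at'] (min_width=11, slack=11)
Total lines: 8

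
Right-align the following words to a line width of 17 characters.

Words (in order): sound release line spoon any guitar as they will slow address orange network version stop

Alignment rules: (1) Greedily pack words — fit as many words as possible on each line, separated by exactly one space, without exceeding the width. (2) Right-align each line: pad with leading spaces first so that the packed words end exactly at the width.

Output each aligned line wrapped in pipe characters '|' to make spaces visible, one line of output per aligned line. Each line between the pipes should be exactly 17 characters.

Line 1: ['sound', 'release'] (min_width=13, slack=4)
Line 2: ['line', 'spoon', 'any'] (min_width=14, slack=3)
Line 3: ['guitar', 'as', 'they'] (min_width=14, slack=3)
Line 4: ['will', 'slow', 'address'] (min_width=17, slack=0)
Line 5: ['orange', 'network'] (min_width=14, slack=3)
Line 6: ['version', 'stop'] (min_width=12, slack=5)

Answer: |    sound release|
|   line spoon any|
|   guitar as they|
|will slow address|
|   orange network|
|     version stop|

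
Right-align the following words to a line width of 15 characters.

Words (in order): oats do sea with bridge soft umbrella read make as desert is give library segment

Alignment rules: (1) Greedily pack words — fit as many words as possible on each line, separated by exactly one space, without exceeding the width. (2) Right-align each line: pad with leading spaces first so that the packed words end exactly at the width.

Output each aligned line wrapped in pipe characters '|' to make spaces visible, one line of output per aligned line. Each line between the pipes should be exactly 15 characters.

Line 1: ['oats', 'do', 'sea'] (min_width=11, slack=4)
Line 2: ['with', 'bridge'] (min_width=11, slack=4)
Line 3: ['soft', 'umbrella'] (min_width=13, slack=2)
Line 4: ['read', 'make', 'as'] (min_width=12, slack=3)
Line 5: ['desert', 'is', 'give'] (min_width=14, slack=1)
Line 6: ['library', 'segment'] (min_width=15, slack=0)

Answer: |    oats do sea|
|    with bridge|
|  soft umbrella|
|   read make as|
| desert is give|
|library segment|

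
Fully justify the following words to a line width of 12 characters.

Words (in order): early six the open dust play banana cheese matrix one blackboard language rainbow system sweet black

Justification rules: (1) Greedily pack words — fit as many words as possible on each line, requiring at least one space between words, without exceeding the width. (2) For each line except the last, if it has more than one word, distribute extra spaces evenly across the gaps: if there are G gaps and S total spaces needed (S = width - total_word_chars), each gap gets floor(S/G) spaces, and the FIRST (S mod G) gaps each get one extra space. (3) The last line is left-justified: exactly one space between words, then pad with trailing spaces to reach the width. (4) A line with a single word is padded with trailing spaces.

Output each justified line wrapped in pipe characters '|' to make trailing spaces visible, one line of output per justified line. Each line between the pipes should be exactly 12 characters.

Line 1: ['early', 'six'] (min_width=9, slack=3)
Line 2: ['the', 'open'] (min_width=8, slack=4)
Line 3: ['dust', 'play'] (min_width=9, slack=3)
Line 4: ['banana'] (min_width=6, slack=6)
Line 5: ['cheese'] (min_width=6, slack=6)
Line 6: ['matrix', 'one'] (min_width=10, slack=2)
Line 7: ['blackboard'] (min_width=10, slack=2)
Line 8: ['language'] (min_width=8, slack=4)
Line 9: ['rainbow'] (min_width=7, slack=5)
Line 10: ['system', 'sweet'] (min_width=12, slack=0)
Line 11: ['black'] (min_width=5, slack=7)

Answer: |early    six|
|the     open|
|dust    play|
|banana      |
|cheese      |
|matrix   one|
|blackboard  |
|language    |
|rainbow     |
|system sweet|
|black       |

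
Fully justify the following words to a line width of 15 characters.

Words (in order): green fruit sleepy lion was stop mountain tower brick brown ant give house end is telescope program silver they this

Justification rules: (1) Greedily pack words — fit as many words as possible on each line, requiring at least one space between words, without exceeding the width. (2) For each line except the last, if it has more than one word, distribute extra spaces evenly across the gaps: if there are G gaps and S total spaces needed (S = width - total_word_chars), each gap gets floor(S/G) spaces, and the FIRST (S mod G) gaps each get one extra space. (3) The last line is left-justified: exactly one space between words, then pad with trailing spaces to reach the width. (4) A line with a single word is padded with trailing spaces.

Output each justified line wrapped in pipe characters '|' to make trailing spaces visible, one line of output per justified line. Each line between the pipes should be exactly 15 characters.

Answer: |green     fruit|
|sleepy lion was|
|stop   mountain|
|tower     brick|
|brown  ant give|
|house   end  is|
|telescope      |
|program  silver|
|they this      |

Derivation:
Line 1: ['green', 'fruit'] (min_width=11, slack=4)
Line 2: ['sleepy', 'lion', 'was'] (min_width=15, slack=0)
Line 3: ['stop', 'mountain'] (min_width=13, slack=2)
Line 4: ['tower', 'brick'] (min_width=11, slack=4)
Line 5: ['brown', 'ant', 'give'] (min_width=14, slack=1)
Line 6: ['house', 'end', 'is'] (min_width=12, slack=3)
Line 7: ['telescope'] (min_width=9, slack=6)
Line 8: ['program', 'silver'] (min_width=14, slack=1)
Line 9: ['they', 'this'] (min_width=9, slack=6)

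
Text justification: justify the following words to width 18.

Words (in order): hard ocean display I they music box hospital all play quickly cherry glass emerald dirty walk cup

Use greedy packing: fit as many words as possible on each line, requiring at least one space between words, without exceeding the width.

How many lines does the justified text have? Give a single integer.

Line 1: ['hard', 'ocean', 'display'] (min_width=18, slack=0)
Line 2: ['I', 'they', 'music', 'box'] (min_width=16, slack=2)
Line 3: ['hospital', 'all', 'play'] (min_width=17, slack=1)
Line 4: ['quickly', 'cherry'] (min_width=14, slack=4)
Line 5: ['glass', 'emerald'] (min_width=13, slack=5)
Line 6: ['dirty', 'walk', 'cup'] (min_width=14, slack=4)
Total lines: 6

Answer: 6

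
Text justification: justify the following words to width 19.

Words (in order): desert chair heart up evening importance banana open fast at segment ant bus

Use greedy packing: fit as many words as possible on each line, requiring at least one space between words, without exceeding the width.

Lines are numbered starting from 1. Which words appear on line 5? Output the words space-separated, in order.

Line 1: ['desert', 'chair', 'heart'] (min_width=18, slack=1)
Line 2: ['up', 'evening'] (min_width=10, slack=9)
Line 3: ['importance', 'banana'] (min_width=17, slack=2)
Line 4: ['open', 'fast', 'at'] (min_width=12, slack=7)
Line 5: ['segment', 'ant', 'bus'] (min_width=15, slack=4)

Answer: segment ant bus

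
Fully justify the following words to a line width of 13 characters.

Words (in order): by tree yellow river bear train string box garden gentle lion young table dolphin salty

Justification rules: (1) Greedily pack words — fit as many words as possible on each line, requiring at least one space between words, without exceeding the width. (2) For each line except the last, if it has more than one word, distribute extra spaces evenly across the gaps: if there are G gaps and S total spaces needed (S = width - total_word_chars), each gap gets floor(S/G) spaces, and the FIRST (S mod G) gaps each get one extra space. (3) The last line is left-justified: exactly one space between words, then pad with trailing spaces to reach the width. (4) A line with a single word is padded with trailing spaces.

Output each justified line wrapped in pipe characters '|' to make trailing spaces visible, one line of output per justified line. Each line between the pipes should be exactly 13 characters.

Answer: |by       tree|
|yellow  river|
|bear    train|
|string    box|
|garden gentle|
|lion    young|
|table dolphin|
|salty        |

Derivation:
Line 1: ['by', 'tree'] (min_width=7, slack=6)
Line 2: ['yellow', 'river'] (min_width=12, slack=1)
Line 3: ['bear', 'train'] (min_width=10, slack=3)
Line 4: ['string', 'box'] (min_width=10, slack=3)
Line 5: ['garden', 'gentle'] (min_width=13, slack=0)
Line 6: ['lion', 'young'] (min_width=10, slack=3)
Line 7: ['table', 'dolphin'] (min_width=13, slack=0)
Line 8: ['salty'] (min_width=5, slack=8)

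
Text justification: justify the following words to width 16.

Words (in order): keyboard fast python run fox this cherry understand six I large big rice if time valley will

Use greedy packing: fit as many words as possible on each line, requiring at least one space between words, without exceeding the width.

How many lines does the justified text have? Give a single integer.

Answer: 7

Derivation:
Line 1: ['keyboard', 'fast'] (min_width=13, slack=3)
Line 2: ['python', 'run', 'fox'] (min_width=14, slack=2)
Line 3: ['this', 'cherry'] (min_width=11, slack=5)
Line 4: ['understand', 'six', 'I'] (min_width=16, slack=0)
Line 5: ['large', 'big', 'rice'] (min_width=14, slack=2)
Line 6: ['if', 'time', 'valley'] (min_width=14, slack=2)
Line 7: ['will'] (min_width=4, slack=12)
Total lines: 7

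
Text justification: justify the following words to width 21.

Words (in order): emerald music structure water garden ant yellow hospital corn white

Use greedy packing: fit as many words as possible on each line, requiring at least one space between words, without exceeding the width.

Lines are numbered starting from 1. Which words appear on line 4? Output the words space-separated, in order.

Line 1: ['emerald', 'music'] (min_width=13, slack=8)
Line 2: ['structure', 'water'] (min_width=15, slack=6)
Line 3: ['garden', 'ant', 'yellow'] (min_width=17, slack=4)
Line 4: ['hospital', 'corn', 'white'] (min_width=19, slack=2)

Answer: hospital corn white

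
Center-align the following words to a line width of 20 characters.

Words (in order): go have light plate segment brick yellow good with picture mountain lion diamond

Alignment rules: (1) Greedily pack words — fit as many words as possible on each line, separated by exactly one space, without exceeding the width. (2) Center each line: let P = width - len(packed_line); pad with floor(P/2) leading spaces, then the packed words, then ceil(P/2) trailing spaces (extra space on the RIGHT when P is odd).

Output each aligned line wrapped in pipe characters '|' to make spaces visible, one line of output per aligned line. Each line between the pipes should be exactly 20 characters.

Line 1: ['go', 'have', 'light', 'plate'] (min_width=19, slack=1)
Line 2: ['segment', 'brick', 'yellow'] (min_width=20, slack=0)
Line 3: ['good', 'with', 'picture'] (min_width=17, slack=3)
Line 4: ['mountain', 'lion'] (min_width=13, slack=7)
Line 5: ['diamond'] (min_width=7, slack=13)

Answer: |go have light plate |
|segment brick yellow|
| good with picture  |
|   mountain lion    |
|      diamond       |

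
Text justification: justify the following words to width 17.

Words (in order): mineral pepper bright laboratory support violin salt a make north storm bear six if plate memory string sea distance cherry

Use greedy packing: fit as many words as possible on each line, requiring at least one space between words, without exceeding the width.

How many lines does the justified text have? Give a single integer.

Line 1: ['mineral', 'pepper'] (min_width=14, slack=3)
Line 2: ['bright', 'laboratory'] (min_width=17, slack=0)
Line 3: ['support', 'violin'] (min_width=14, slack=3)
Line 4: ['salt', 'a', 'make', 'north'] (min_width=17, slack=0)
Line 5: ['storm', 'bear', 'six', 'if'] (min_width=17, slack=0)
Line 6: ['plate', 'memory'] (min_width=12, slack=5)
Line 7: ['string', 'sea'] (min_width=10, slack=7)
Line 8: ['distance', 'cherry'] (min_width=15, slack=2)
Total lines: 8

Answer: 8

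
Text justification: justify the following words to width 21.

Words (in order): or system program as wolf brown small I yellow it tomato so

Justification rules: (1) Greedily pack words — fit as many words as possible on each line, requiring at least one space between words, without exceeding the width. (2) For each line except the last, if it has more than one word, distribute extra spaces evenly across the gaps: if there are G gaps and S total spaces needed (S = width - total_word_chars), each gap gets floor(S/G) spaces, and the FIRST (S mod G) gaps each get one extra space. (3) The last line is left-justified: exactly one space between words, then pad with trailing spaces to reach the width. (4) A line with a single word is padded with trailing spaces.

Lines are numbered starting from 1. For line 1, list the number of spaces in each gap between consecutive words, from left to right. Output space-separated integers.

Line 1: ['or', 'system', 'program', 'as'] (min_width=20, slack=1)
Line 2: ['wolf', 'brown', 'small', 'I'] (min_width=18, slack=3)
Line 3: ['yellow', 'it', 'tomato', 'so'] (min_width=19, slack=2)

Answer: 2 1 1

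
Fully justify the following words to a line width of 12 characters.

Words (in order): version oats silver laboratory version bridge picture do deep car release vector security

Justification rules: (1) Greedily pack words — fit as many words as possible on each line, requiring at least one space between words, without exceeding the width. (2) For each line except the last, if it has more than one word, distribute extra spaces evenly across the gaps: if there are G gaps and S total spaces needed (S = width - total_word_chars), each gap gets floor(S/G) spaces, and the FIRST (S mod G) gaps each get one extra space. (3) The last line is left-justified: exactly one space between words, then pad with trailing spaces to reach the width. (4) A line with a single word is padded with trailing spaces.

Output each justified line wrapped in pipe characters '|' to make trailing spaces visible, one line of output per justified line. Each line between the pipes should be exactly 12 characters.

Answer: |version oats|
|silver      |
|laboratory  |
|version     |
|bridge      |
|picture   do|
|deep     car|
|release     |
|vector      |
|security    |

Derivation:
Line 1: ['version', 'oats'] (min_width=12, slack=0)
Line 2: ['silver'] (min_width=6, slack=6)
Line 3: ['laboratory'] (min_width=10, slack=2)
Line 4: ['version'] (min_width=7, slack=5)
Line 5: ['bridge'] (min_width=6, slack=6)
Line 6: ['picture', 'do'] (min_width=10, slack=2)
Line 7: ['deep', 'car'] (min_width=8, slack=4)
Line 8: ['release'] (min_width=7, slack=5)
Line 9: ['vector'] (min_width=6, slack=6)
Line 10: ['security'] (min_width=8, slack=4)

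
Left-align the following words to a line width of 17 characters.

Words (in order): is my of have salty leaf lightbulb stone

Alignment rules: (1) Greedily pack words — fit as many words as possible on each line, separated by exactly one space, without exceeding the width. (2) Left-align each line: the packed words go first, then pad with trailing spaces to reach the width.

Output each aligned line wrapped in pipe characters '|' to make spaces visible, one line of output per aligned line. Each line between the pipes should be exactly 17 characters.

Answer: |is my of have    |
|salty leaf       |
|lightbulb stone  |

Derivation:
Line 1: ['is', 'my', 'of', 'have'] (min_width=13, slack=4)
Line 2: ['salty', 'leaf'] (min_width=10, slack=7)
Line 3: ['lightbulb', 'stone'] (min_width=15, slack=2)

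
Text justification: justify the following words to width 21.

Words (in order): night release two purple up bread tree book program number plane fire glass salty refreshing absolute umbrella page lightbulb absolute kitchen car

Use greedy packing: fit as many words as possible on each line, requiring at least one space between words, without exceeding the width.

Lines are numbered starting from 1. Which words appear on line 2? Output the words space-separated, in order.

Line 1: ['night', 'release', 'two'] (min_width=17, slack=4)
Line 2: ['purple', 'up', 'bread', 'tree'] (min_width=20, slack=1)
Line 3: ['book', 'program', 'number'] (min_width=19, slack=2)
Line 4: ['plane', 'fire', 'glass'] (min_width=16, slack=5)
Line 5: ['salty', 'refreshing'] (min_width=16, slack=5)
Line 6: ['absolute', 'umbrella'] (min_width=17, slack=4)
Line 7: ['page', 'lightbulb'] (min_width=14, slack=7)
Line 8: ['absolute', 'kitchen', 'car'] (min_width=20, slack=1)

Answer: purple up bread tree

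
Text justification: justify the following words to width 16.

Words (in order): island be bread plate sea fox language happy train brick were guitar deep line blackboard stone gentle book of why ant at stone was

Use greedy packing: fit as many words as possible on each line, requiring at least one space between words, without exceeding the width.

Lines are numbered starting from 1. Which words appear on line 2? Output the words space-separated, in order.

Answer: plate sea fox

Derivation:
Line 1: ['island', 'be', 'bread'] (min_width=15, slack=1)
Line 2: ['plate', 'sea', 'fox'] (min_width=13, slack=3)
Line 3: ['language', 'happy'] (min_width=14, slack=2)
Line 4: ['train', 'brick', 'were'] (min_width=16, slack=0)
Line 5: ['guitar', 'deep', 'line'] (min_width=16, slack=0)
Line 6: ['blackboard', 'stone'] (min_width=16, slack=0)
Line 7: ['gentle', 'book', 'of'] (min_width=14, slack=2)
Line 8: ['why', 'ant', 'at', 'stone'] (min_width=16, slack=0)
Line 9: ['was'] (min_width=3, slack=13)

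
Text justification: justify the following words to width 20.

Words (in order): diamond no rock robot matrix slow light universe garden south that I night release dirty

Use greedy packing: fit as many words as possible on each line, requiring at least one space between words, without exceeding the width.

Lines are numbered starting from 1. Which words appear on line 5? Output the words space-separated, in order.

Line 1: ['diamond', 'no', 'rock'] (min_width=15, slack=5)
Line 2: ['robot', 'matrix', 'slow'] (min_width=17, slack=3)
Line 3: ['light', 'universe'] (min_width=14, slack=6)
Line 4: ['garden', 'south', 'that', 'I'] (min_width=19, slack=1)
Line 5: ['night', 'release', 'dirty'] (min_width=19, slack=1)

Answer: night release dirty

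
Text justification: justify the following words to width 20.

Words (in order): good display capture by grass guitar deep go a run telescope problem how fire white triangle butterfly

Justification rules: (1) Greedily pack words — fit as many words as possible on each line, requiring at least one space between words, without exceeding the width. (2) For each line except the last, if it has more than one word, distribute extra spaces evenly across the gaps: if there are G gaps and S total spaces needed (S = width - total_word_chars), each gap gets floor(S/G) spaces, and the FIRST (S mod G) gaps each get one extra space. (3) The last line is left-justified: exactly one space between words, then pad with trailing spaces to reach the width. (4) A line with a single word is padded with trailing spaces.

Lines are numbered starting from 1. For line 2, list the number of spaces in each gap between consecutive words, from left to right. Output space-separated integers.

Line 1: ['good', 'display', 'capture'] (min_width=20, slack=0)
Line 2: ['by', 'grass', 'guitar', 'deep'] (min_width=20, slack=0)
Line 3: ['go', 'a', 'run', 'telescope'] (min_width=18, slack=2)
Line 4: ['problem', 'how', 'fire'] (min_width=16, slack=4)
Line 5: ['white', 'triangle'] (min_width=14, slack=6)
Line 6: ['butterfly'] (min_width=9, slack=11)

Answer: 1 1 1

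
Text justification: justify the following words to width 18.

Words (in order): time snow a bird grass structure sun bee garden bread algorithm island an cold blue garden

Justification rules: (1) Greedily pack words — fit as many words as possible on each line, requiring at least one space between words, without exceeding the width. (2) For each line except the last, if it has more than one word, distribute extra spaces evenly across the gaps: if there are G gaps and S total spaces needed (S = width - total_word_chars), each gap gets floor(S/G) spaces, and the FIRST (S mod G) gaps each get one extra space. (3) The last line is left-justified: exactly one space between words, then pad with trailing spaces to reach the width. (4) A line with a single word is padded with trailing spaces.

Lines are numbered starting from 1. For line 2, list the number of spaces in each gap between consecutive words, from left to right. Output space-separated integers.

Line 1: ['time', 'snow', 'a', 'bird'] (min_width=16, slack=2)
Line 2: ['grass', 'structure'] (min_width=15, slack=3)
Line 3: ['sun', 'bee', 'garden'] (min_width=14, slack=4)
Line 4: ['bread', 'algorithm'] (min_width=15, slack=3)
Line 5: ['island', 'an', 'cold'] (min_width=14, slack=4)
Line 6: ['blue', 'garden'] (min_width=11, slack=7)

Answer: 4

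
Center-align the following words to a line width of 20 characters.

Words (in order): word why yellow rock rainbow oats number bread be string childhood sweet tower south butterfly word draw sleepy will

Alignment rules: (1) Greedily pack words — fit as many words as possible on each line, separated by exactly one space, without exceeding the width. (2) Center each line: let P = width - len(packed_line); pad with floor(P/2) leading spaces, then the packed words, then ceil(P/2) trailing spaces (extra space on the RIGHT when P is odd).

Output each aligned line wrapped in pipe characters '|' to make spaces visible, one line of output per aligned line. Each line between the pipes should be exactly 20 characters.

Answer: |word why yellow rock|
|rainbow oats number |
|  bread be string   |
|  childhood sweet   |
|    tower south     |
|butterfly word draw |
|    sleepy will     |

Derivation:
Line 1: ['word', 'why', 'yellow', 'rock'] (min_width=20, slack=0)
Line 2: ['rainbow', 'oats', 'number'] (min_width=19, slack=1)
Line 3: ['bread', 'be', 'string'] (min_width=15, slack=5)
Line 4: ['childhood', 'sweet'] (min_width=15, slack=5)
Line 5: ['tower', 'south'] (min_width=11, slack=9)
Line 6: ['butterfly', 'word', 'draw'] (min_width=19, slack=1)
Line 7: ['sleepy', 'will'] (min_width=11, slack=9)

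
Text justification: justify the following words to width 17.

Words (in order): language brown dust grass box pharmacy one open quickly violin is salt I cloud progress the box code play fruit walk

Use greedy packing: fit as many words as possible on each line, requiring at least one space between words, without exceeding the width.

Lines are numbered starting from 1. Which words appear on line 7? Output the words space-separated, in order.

Line 1: ['language', 'brown'] (min_width=14, slack=3)
Line 2: ['dust', 'grass', 'box'] (min_width=14, slack=3)
Line 3: ['pharmacy', 'one', 'open'] (min_width=17, slack=0)
Line 4: ['quickly', 'violin', 'is'] (min_width=17, slack=0)
Line 5: ['salt', 'I', 'cloud'] (min_width=12, slack=5)
Line 6: ['progress', 'the', 'box'] (min_width=16, slack=1)
Line 7: ['code', 'play', 'fruit'] (min_width=15, slack=2)
Line 8: ['walk'] (min_width=4, slack=13)

Answer: code play fruit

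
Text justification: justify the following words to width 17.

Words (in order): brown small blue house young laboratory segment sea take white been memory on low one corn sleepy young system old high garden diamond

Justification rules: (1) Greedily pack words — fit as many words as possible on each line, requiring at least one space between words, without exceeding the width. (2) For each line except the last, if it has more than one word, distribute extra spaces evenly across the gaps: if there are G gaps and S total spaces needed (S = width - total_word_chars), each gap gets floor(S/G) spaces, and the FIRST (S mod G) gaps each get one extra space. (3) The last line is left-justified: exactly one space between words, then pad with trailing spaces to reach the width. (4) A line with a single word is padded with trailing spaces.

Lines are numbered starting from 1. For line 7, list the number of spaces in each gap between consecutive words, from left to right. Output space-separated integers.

Answer: 6

Derivation:
Line 1: ['brown', 'small', 'blue'] (min_width=16, slack=1)
Line 2: ['house', 'young'] (min_width=11, slack=6)
Line 3: ['laboratory'] (min_width=10, slack=7)
Line 4: ['segment', 'sea', 'take'] (min_width=16, slack=1)
Line 5: ['white', 'been', 'memory'] (min_width=17, slack=0)
Line 6: ['on', 'low', 'one', 'corn'] (min_width=15, slack=2)
Line 7: ['sleepy', 'young'] (min_width=12, slack=5)
Line 8: ['system', 'old', 'high'] (min_width=15, slack=2)
Line 9: ['garden', 'diamond'] (min_width=14, slack=3)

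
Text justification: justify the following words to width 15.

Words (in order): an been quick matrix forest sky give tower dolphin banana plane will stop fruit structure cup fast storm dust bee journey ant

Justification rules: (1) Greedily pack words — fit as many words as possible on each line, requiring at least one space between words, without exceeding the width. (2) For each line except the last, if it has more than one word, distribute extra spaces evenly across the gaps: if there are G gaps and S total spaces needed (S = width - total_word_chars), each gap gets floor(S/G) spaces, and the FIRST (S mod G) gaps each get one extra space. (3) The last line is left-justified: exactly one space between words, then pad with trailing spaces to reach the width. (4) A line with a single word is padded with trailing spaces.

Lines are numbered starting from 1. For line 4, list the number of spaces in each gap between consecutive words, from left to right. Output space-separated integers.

Answer: 2

Derivation:
Line 1: ['an', 'been', 'quick'] (min_width=13, slack=2)
Line 2: ['matrix', 'forest'] (min_width=13, slack=2)
Line 3: ['sky', 'give', 'tower'] (min_width=14, slack=1)
Line 4: ['dolphin', 'banana'] (min_width=14, slack=1)
Line 5: ['plane', 'will', 'stop'] (min_width=15, slack=0)
Line 6: ['fruit', 'structure'] (min_width=15, slack=0)
Line 7: ['cup', 'fast', 'storm'] (min_width=14, slack=1)
Line 8: ['dust', 'bee'] (min_width=8, slack=7)
Line 9: ['journey', 'ant'] (min_width=11, slack=4)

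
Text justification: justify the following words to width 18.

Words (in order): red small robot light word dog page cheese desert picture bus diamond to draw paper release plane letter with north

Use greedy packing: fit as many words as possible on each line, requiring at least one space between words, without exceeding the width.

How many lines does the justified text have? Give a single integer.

Line 1: ['red', 'small', 'robot'] (min_width=15, slack=3)
Line 2: ['light', 'word', 'dog'] (min_width=14, slack=4)
Line 3: ['page', 'cheese', 'desert'] (min_width=18, slack=0)
Line 4: ['picture', 'bus'] (min_width=11, slack=7)
Line 5: ['diamond', 'to', 'draw'] (min_width=15, slack=3)
Line 6: ['paper', 'release'] (min_width=13, slack=5)
Line 7: ['plane', 'letter', 'with'] (min_width=17, slack=1)
Line 8: ['north'] (min_width=5, slack=13)
Total lines: 8

Answer: 8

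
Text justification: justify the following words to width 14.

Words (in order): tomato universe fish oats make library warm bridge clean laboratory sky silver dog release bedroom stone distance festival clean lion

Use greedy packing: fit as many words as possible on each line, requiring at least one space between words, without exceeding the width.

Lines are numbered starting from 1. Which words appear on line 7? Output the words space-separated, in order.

Answer: silver dog

Derivation:
Line 1: ['tomato'] (min_width=6, slack=8)
Line 2: ['universe', 'fish'] (min_width=13, slack=1)
Line 3: ['oats', 'make'] (min_width=9, slack=5)
Line 4: ['library', 'warm'] (min_width=12, slack=2)
Line 5: ['bridge', 'clean'] (min_width=12, slack=2)
Line 6: ['laboratory', 'sky'] (min_width=14, slack=0)
Line 7: ['silver', 'dog'] (min_width=10, slack=4)
Line 8: ['release'] (min_width=7, slack=7)
Line 9: ['bedroom', 'stone'] (min_width=13, slack=1)
Line 10: ['distance'] (min_width=8, slack=6)
Line 11: ['festival', 'clean'] (min_width=14, slack=0)
Line 12: ['lion'] (min_width=4, slack=10)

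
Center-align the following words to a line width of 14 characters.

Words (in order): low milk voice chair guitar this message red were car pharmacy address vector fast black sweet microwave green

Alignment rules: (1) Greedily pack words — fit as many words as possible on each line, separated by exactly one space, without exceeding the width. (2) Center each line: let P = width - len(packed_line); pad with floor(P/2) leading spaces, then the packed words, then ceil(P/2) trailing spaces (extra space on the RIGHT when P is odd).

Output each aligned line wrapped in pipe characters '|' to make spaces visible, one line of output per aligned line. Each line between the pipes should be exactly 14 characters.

Line 1: ['low', 'milk', 'voice'] (min_width=14, slack=0)
Line 2: ['chair', 'guitar'] (min_width=12, slack=2)
Line 3: ['this', 'message'] (min_width=12, slack=2)
Line 4: ['red', 'were', 'car'] (min_width=12, slack=2)
Line 5: ['pharmacy'] (min_width=8, slack=6)
Line 6: ['address', 'vector'] (min_width=14, slack=0)
Line 7: ['fast', 'black'] (min_width=10, slack=4)
Line 8: ['sweet'] (min_width=5, slack=9)
Line 9: ['microwave'] (min_width=9, slack=5)
Line 10: ['green'] (min_width=5, slack=9)

Answer: |low milk voice|
| chair guitar |
| this message |
| red were car |
|   pharmacy   |
|address vector|
|  fast black  |
|    sweet     |
|  microwave   |
|    green     |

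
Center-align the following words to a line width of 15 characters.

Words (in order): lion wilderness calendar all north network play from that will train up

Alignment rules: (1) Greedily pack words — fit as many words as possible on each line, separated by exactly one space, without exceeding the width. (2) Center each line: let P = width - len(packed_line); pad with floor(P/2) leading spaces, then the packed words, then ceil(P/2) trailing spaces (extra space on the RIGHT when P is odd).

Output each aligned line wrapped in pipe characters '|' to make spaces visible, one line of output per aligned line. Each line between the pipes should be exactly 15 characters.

Answer: |lion wilderness|
| calendar all  |
| north network |
|play from that |
| will train up |

Derivation:
Line 1: ['lion', 'wilderness'] (min_width=15, slack=0)
Line 2: ['calendar', 'all'] (min_width=12, slack=3)
Line 3: ['north', 'network'] (min_width=13, slack=2)
Line 4: ['play', 'from', 'that'] (min_width=14, slack=1)
Line 5: ['will', 'train', 'up'] (min_width=13, slack=2)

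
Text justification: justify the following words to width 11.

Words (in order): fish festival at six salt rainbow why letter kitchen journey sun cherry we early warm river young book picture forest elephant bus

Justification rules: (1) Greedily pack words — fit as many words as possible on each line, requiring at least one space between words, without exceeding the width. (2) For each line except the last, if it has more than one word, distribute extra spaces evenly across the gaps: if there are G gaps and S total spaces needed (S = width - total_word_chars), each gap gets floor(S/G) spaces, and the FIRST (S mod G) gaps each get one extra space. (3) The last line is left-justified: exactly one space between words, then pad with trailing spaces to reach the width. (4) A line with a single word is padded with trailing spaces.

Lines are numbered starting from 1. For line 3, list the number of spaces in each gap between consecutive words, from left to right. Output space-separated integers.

Answer: 4

Derivation:
Line 1: ['fish'] (min_width=4, slack=7)
Line 2: ['festival', 'at'] (min_width=11, slack=0)
Line 3: ['six', 'salt'] (min_width=8, slack=3)
Line 4: ['rainbow', 'why'] (min_width=11, slack=0)
Line 5: ['letter'] (min_width=6, slack=5)
Line 6: ['kitchen'] (min_width=7, slack=4)
Line 7: ['journey', 'sun'] (min_width=11, slack=0)
Line 8: ['cherry', 'we'] (min_width=9, slack=2)
Line 9: ['early', 'warm'] (min_width=10, slack=1)
Line 10: ['river', 'young'] (min_width=11, slack=0)
Line 11: ['book'] (min_width=4, slack=7)
Line 12: ['picture'] (min_width=7, slack=4)
Line 13: ['forest'] (min_width=6, slack=5)
Line 14: ['elephant'] (min_width=8, slack=3)
Line 15: ['bus'] (min_width=3, slack=8)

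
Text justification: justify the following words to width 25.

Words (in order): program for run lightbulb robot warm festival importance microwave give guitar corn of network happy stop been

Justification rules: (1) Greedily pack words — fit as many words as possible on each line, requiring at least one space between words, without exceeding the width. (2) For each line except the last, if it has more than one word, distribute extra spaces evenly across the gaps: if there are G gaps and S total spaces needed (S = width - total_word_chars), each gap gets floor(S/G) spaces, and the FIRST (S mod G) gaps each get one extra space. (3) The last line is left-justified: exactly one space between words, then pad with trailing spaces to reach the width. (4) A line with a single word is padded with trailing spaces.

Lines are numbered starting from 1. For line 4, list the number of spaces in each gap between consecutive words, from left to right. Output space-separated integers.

Answer: 2 2 2

Derivation:
Line 1: ['program', 'for', 'run', 'lightbulb'] (min_width=25, slack=0)
Line 2: ['robot', 'warm', 'festival'] (min_width=19, slack=6)
Line 3: ['importance', 'microwave', 'give'] (min_width=25, slack=0)
Line 4: ['guitar', 'corn', 'of', 'network'] (min_width=22, slack=3)
Line 5: ['happy', 'stop', 'been'] (min_width=15, slack=10)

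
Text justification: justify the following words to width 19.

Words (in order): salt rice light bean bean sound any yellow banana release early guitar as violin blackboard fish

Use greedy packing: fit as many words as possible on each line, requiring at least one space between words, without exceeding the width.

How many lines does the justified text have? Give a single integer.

Line 1: ['salt', 'rice', 'light'] (min_width=15, slack=4)
Line 2: ['bean', 'bean', 'sound', 'any'] (min_width=19, slack=0)
Line 3: ['yellow', 'banana'] (min_width=13, slack=6)
Line 4: ['release', 'early'] (min_width=13, slack=6)
Line 5: ['guitar', 'as', 'violin'] (min_width=16, slack=3)
Line 6: ['blackboard', 'fish'] (min_width=15, slack=4)
Total lines: 6

Answer: 6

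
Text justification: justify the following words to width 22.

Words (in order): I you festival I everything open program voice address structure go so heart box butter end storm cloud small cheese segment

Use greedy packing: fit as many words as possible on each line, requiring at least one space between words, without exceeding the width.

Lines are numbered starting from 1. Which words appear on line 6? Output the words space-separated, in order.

Answer: cloud small cheese

Derivation:
Line 1: ['I', 'you', 'festival', 'I'] (min_width=16, slack=6)
Line 2: ['everything', 'open'] (min_width=15, slack=7)
Line 3: ['program', 'voice', 'address'] (min_width=21, slack=1)
Line 4: ['structure', 'go', 'so', 'heart'] (min_width=21, slack=1)
Line 5: ['box', 'butter', 'end', 'storm'] (min_width=20, slack=2)
Line 6: ['cloud', 'small', 'cheese'] (min_width=18, slack=4)
Line 7: ['segment'] (min_width=7, slack=15)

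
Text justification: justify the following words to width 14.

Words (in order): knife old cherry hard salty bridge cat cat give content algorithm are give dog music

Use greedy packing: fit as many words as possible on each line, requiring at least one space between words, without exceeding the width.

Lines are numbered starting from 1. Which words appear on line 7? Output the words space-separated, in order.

Line 1: ['knife', 'old'] (min_width=9, slack=5)
Line 2: ['cherry', 'hard'] (min_width=11, slack=3)
Line 3: ['salty', 'bridge'] (min_width=12, slack=2)
Line 4: ['cat', 'cat', 'give'] (min_width=12, slack=2)
Line 5: ['content'] (min_width=7, slack=7)
Line 6: ['algorithm', 'are'] (min_width=13, slack=1)
Line 7: ['give', 'dog', 'music'] (min_width=14, slack=0)

Answer: give dog music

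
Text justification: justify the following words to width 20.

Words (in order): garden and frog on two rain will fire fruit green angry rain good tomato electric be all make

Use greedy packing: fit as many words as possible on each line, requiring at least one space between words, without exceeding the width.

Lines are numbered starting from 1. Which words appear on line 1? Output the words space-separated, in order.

Answer: garden and frog on

Derivation:
Line 1: ['garden', 'and', 'frog', 'on'] (min_width=18, slack=2)
Line 2: ['two', 'rain', 'will', 'fire'] (min_width=18, slack=2)
Line 3: ['fruit', 'green', 'angry'] (min_width=17, slack=3)
Line 4: ['rain', 'good', 'tomato'] (min_width=16, slack=4)
Line 5: ['electric', 'be', 'all', 'make'] (min_width=20, slack=0)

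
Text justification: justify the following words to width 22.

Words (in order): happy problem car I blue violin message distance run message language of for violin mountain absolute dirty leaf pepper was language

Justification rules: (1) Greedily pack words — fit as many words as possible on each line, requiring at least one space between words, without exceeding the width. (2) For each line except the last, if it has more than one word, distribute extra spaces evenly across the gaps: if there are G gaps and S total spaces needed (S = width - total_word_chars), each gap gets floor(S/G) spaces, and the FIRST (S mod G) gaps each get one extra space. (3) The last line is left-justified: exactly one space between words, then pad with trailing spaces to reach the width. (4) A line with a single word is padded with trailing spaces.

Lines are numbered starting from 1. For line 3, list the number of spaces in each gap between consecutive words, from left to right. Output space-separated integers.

Line 1: ['happy', 'problem', 'car', 'I'] (min_width=19, slack=3)
Line 2: ['blue', 'violin', 'message'] (min_width=19, slack=3)
Line 3: ['distance', 'run', 'message'] (min_width=20, slack=2)
Line 4: ['language', 'of', 'for', 'violin'] (min_width=22, slack=0)
Line 5: ['mountain', 'absolute'] (min_width=17, slack=5)
Line 6: ['dirty', 'leaf', 'pepper', 'was'] (min_width=21, slack=1)
Line 7: ['language'] (min_width=8, slack=14)

Answer: 2 2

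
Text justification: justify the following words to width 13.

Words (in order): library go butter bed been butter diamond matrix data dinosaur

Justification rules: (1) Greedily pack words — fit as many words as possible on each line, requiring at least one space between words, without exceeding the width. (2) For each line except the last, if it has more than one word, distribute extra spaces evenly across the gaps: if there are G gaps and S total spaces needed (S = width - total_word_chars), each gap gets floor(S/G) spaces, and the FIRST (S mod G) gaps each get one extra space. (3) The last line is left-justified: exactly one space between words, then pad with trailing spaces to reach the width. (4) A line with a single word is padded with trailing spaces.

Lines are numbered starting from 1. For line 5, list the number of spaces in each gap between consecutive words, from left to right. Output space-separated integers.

Line 1: ['library', 'go'] (min_width=10, slack=3)
Line 2: ['butter', 'bed'] (min_width=10, slack=3)
Line 3: ['been', 'butter'] (min_width=11, slack=2)
Line 4: ['diamond'] (min_width=7, slack=6)
Line 5: ['matrix', 'data'] (min_width=11, slack=2)
Line 6: ['dinosaur'] (min_width=8, slack=5)

Answer: 3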